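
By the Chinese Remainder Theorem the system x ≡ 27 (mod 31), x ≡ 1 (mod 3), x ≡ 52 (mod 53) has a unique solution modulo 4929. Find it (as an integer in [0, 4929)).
x ≡ 2755 (mod 4929); the representative in [0, 4929) is 2755

The moduli 31, 3, 53 are pairwise coprime, so by the CRT there is a unique solution mod 31·3·53 = 4929.
Solve by successive substitution. Start with x ≡ 27 (mod 31).
  Combine with x ≡ 1 (mod 3): write x = 27 + 31·t and require 27 + 31·t ≡ 1 (mod 3), i.e. 31·t ≡ 1 − 27 ≡ 1 (mod 3). Since 31^(−1) ≡ 1 (mod 3) (31 ≡ 1 (mod 3)), t ≡ 1·1 ≡ 1 (mod 3). So x ≡ 27 + 31·1 = 58 (mod 93).
  Combine with x ≡ 52 (mod 53): write x = 58 + 93·t and require 58 + 93·t ≡ 52 (mod 53), i.e. 93·t ≡ 52 − 58 ≡ 47 (mod 53). Since 93^(−1) ≡ 4 (mod 53) (93 ≡ 40 (mod 53)), t ≡ 4·47 ≡ 29 (mod 53). So x ≡ 58 + 93·29 = 2755 (mod 4929).
Unique solution in [0, 4929): x = 2755.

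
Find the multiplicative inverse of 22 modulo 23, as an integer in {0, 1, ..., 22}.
22^(−1) ≡ 22 (mod 23)

Apply the extended Euclidean algorithm to (23, 22), tracking rows (r, s, t) with s·23 + t·22 = r. Each division r_prev = q·r_cur + r_new produces the new row as (previous row) − q·(current row):
  row A: (23, 1, 0)   [1·23 + 0·22 = 23]
  row B: (22, 0, 1)   [0·23 + 1·22 = 22]
  23 = 1·22 + 1   → row C = row A − 1·row B = (1, 1, −1)   [check: 1·23 − 1·22 = 1]
  22 = 22·1 + 0   → remainder 0, stop. gcd = 1 (last nonzero row C).
The gcd is 1, so 22 is invertible mod 23. The last nonzero row gives 1·23 − 1·22 = 1, so t = −1. So 22^(−1) ≡ −1 ≡ 22 (mod 23). Verify: 22 · 22 = 484 ≡ 1 (mod 23). ✓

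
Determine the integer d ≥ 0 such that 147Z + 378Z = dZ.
In the PID Z, (a, b) is generated by gcd(a, b). Compute gcd(378, 147) with the extended Euclidean algorithm, tracking rows (r, s, t) with s·378 + t·147 = r:
  row A: (378, 1, 0)   [1·378 + 0·147 = 378]
  row B: (147, 0, 1)   [0·378 + 1·147 = 147]
  378 = 2·147 + 84   → row C = row A − 2·row B = (84, 1, −2)   [check: 1·378 − 2·147 = 84]
  147 = 1·84 + 63   → row D = row B − 1·row C = (63, −1, 3)   [check: −1·378 + 3·147 = 63]
  84 = 1·63 + 21   → row E = row C − 1·row D = (21, 2, −5)   [check: 2·378 − 5·147 = 21]
  63 = 3·21 + 0   → remainder 0, stop. gcd = 21 (last nonzero row E).
So gcd(147, 378) = 21, with Bézout identity 2·378 − 5·147 = 21. Containment (⊇): the Bézout identity exhibits 21 as an element of (147, 378), giving (21) ⊆ (147, 378). Containment (⊆): since 21 | 147 and 21 | 378 (147 = 21·7, 378 = 21·18), every Z-linear combination of 147 and 378 is divisible by 21, so (147, 378) ⊆ (21). Therefore (147, 378) = (21), d = 21.

Final answer: (147, 378) = (21); d = 21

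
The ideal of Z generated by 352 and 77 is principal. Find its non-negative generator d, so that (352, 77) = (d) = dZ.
(352, 77) = (11); d = 11

In the PID Z, (a, b) is generated by gcd(a, b). Compute gcd(352, 77) with the extended Euclidean algorithm, tracking rows (r, s, t) with s·352 + t·77 = r:
  row A: (352, 1, 0)   [1·352 + 0·77 = 352]
  row B: (77, 0, 1)   [0·352 + 1·77 = 77]
  352 = 4·77 + 44   → row C = row A − 4·row B = (44, 1, −4)   [check: 1·352 − 4·77 = 44]
  77 = 1·44 + 33   → row D = row B − 1·row C = (33, −1, 5)   [check: −1·352 + 5·77 = 33]
  44 = 1·33 + 11   → row E = row C − 1·row D = (11, 2, −9)   [check: 2·352 − 9·77 = 11]
  33 = 3·11 + 0   → remainder 0, stop. gcd = 11 (last nonzero row E).
So gcd(352, 77) = 11, with Bézout identity 2·352 − 9·77 = 11. Containment (⊇): the Bézout identity exhibits 11 as an element of (352, 77), giving (11) ⊆ (352, 77). Containment (⊆): since 11 | 352 and 11 | 77 (352 = 11·32, 77 = 11·7), every Z-linear combination of 352 and 77 is divisible by 11, so (352, 77) ⊆ (11). Therefore (352, 77) = (11), d = 11.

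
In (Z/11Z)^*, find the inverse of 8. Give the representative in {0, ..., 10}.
Apply the extended Euclidean algorithm to (11, 8), tracking rows (r, s, t) with s·11 + t·8 = r. Each division r_prev = q·r_cur + r_new produces the new row as (previous row) − q·(current row):
  row A: (11, 1, 0)   [1·11 + 0·8 = 11]
  row B: (8, 0, 1)   [0·11 + 1·8 = 8]
  11 = 1·8 + 3   → row C = row A − 1·row B = (3, 1, −1)   [check: 1·11 − 1·8 = 3]
  8 = 2·3 + 2   → row D = row B − 2·row C = (2, −2, 3)   [check: −2·11 + 3·8 = 2]
  3 = 1·2 + 1   → row E = row C − 1·row D = (1, 3, −4)   [check: 3·11 − 4·8 = 1]
  2 = 2·1 + 0   → remainder 0, stop. gcd = 1 (last nonzero row E).
The gcd is 1, so 8 is invertible mod 11. The last nonzero row gives 3·11 − 4·8 = 1, so t = −4. So 8^(−1) ≡ −4 ≡ 7 (mod 11). Verify: 8 · 7 = 56 ≡ 1 (mod 11). ✓

Final answer: 8^(−1) ≡ 7 (mod 11)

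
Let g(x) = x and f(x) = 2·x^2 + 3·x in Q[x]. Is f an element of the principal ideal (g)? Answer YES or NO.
In Q[x] the ideal (g) consists of all multiples of g, so f ∈ (g) iff g | f, i.e. iff the remainder of f on division by g is 0. Divide f by g (g is monic, so eliminate the leading term of the running remainder at each step):
  leading term 2·x^2: subtract (2·x)·g(x) = 2·x^2, leaving 3·x
  leading term 3·x: subtract (3)·g(x) = 3·x, leaving 0
The remainder is 0, so f(x) = g(x) · h(x) with h(x) = 2·x + 3. Hence g | f, i.e. f ∈ (g).

Final answer: YES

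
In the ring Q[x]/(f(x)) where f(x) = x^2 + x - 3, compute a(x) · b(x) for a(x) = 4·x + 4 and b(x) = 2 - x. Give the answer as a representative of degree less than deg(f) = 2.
First multiply in Q[x] without reducing: a · b = -4·x^2 + 4·x + 8. Now divide by f(x) = x^2 + x - 3, eliminating the leading term at each step:
  leading term -4·x^2: subtract (-4)·f(x) = -4·x^2 - 4·x + 12, leaving 8·x - 4
The degree is now < 2, so this is the remainder. Hence a · b ≡ 8·x - 4 in Q[x]/(f).

Final answer: a · b ≡ 8·x - 4 (mod f(x))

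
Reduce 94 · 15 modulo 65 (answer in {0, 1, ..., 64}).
45

Reduce the factors first: 94 ≡ 29 (mod 65), so 94 · 15 ≡ 29 · 15 (mod 65). 29 · 15 = 435. Dividing by 65: 435 = 6·65 + 45. So (94 · 15) mod 65 = 45.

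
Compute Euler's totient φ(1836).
φ(1836) = 576

φ is multiplicative, with φ(p^e) = p^e − p^(e−1). Factorise 1836 = 2^2 · 3^3 · 17. Then
  φ(1836) = (2^2 − 2^1) · (3^3 − 3^2) · (17 − 1) = 2 · 18 · 16 = 576.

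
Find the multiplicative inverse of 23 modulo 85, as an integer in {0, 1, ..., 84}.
23^(−1) ≡ 37 (mod 85)

Apply the extended Euclidean algorithm to (85, 23), tracking rows (r, s, t) with s·85 + t·23 = r. Each division r_prev = q·r_cur + r_new produces the new row as (previous row) − q·(current row):
  row A: (85, 1, 0)   [1·85 + 0·23 = 85]
  row B: (23, 0, 1)   [0·85 + 1·23 = 23]
  85 = 3·23 + 16   → row C = row A − 3·row B = (16, 1, −3)   [check: 1·85 − 3·23 = 16]
  23 = 1·16 + 7   → row D = row B − 1·row C = (7, −1, 4)   [check: −1·85 + 4·23 = 7]
  16 = 2·7 + 2   → row E = row C − 2·row D = (2, 3, −11)   [check: 3·85 − 11·23 = 2]
  7 = 3·2 + 1   → row F = row D − 3·row E = (1, −10, 37)   [check: −10·85 + 37·23 = 1]
  2 = 2·1 + 0   → remainder 0, stop. gcd = 1 (last nonzero row F).
The gcd is 1, so 23 is invertible mod 85. The last nonzero row gives −10·85 + 37·23 = 1, so t = 37. So 23^(−1) ≡ 37 (mod 85). Verify: 23 · 37 = 851 ≡ 1 (mod 85). ✓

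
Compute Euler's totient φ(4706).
φ is multiplicative, with φ(p^e) = p^e − p^(e−1). Factorise 4706 = 2 · 13 · 181. Then
  φ(4706) = (2 − 1) · (13 − 1) · (181 − 1) = 1 · 12 · 180 = 2160.

Final answer: φ(4706) = 2160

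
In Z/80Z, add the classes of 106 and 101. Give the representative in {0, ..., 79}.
Reduce the summands first: 106 ≡ 26, 101 ≡ 21 (mod 80), so 106 + 101 ≡ 26 + 21 (mod 80). 26 + 21 = 47; 47 = 0·80 + 47, so (106 + 101) mod 80 = 47.

Final answer: 47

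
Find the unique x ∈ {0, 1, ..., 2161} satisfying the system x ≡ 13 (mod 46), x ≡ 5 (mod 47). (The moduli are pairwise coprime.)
The moduli 46, 47 are pairwise coprime, so by the CRT there is a unique solution mod 46·47 = 2162.
Solve by successive substitution. Start with x ≡ 13 (mod 46).
  Combine with x ≡ 5 (mod 47): write x = 13 + 46·t and require 13 + 46·t ≡ 5 (mod 47), i.e. 46·t ≡ 5 − 13 ≡ 39 (mod 47). Since 46^(−1) ≡ 46 (mod 47), t ≡ 46·39 ≡ 8 (mod 47). So x ≡ 13 + 46·8 = 381 (mod 2162).
Unique solution in [0, 2162): x = 381.

Final answer: x ≡ 381 (mod 2162); the representative in [0, 2162) is 381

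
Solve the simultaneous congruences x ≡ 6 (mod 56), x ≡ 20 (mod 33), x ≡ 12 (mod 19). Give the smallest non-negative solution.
x ≡ 19886 (mod 35112); the representative in [0, 35112) is 19886

The moduli 56, 33, 19 are pairwise coprime, so by the CRT there is a unique solution mod 56·33·19 = 35112.
Solve by successive substitution. Start with x ≡ 6 (mod 56).
  Combine with x ≡ 20 (mod 33): write x = 6 + 56·t and require 6 + 56·t ≡ 20 (mod 33), i.e. 56·t ≡ 20 − 6 ≡ 14 (mod 33). Since 56^(−1) ≡ 23 (mod 33) (56 ≡ 23 (mod 33)), t ≡ 23·14 ≡ 25 (mod 33). So x ≡ 6 + 56·25 = 1406 (mod 1848).
  Combine with x ≡ 12 (mod 19): write x = 1406 + 1848·t and require 1406 + 1848·t ≡ 12 (mod 19), i.e. 1848·t ≡ 12 − 1406 ≡ 12 (mod 19). Since 1848^(−1) ≡ 4 (mod 19) (1848 ≡ 5 (mod 19)), t ≡ 4·12 ≡ 10 (mod 19). So x ≡ 1406 + 1848·10 = 19886 (mod 35112).
Unique solution in [0, 35112): x = 19886.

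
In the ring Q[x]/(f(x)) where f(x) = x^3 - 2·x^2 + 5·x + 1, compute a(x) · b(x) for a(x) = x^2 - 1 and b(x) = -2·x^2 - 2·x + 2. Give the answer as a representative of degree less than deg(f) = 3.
a · b ≡ 2·x^2 + 34·x + 4 (mod f(x))

First multiply in Q[x] without reducing: a · b = -2·x^4 - 2·x^3 + 4·x^2 + 2·x - 2. Now divide by f(x) = x^3 - 2·x^2 + 5·x + 1, eliminating the leading term at each step:
  leading term -2·x^4: subtract (-2·x)·f(x) = -2·x^4 + 4·x^3 - 10·x^2 - 2·x, leaving -6·x^3 + 14·x^2 + 4·x - 2
  leading term -6·x^3: subtract (-6)·f(x) = -6·x^3 + 12·x^2 - 30·x - 6, leaving 2·x^2 + 34·x + 4
The degree is now < 3, so this is the remainder. Hence a · b ≡ 2·x^2 + 34·x + 4 in Q[x]/(f).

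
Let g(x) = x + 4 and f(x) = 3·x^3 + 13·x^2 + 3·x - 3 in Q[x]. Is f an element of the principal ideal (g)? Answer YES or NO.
NO

In Q[x] the ideal (g) consists of all multiples of g, so f ∈ (g) iff g | f, i.e. iff the remainder of f on division by g is 0. Divide f by g (g is monic, so eliminate the leading term of the running remainder at each step):
  leading term 3·x^3: subtract (3·x^2)·g(x) = 3·x^3 + 12·x^2, leaving x^2 + 3·x - 3
  leading term x^2: subtract (x)·g(x) = x^2 + 4·x, leaving -x - 3
  leading term -x: subtract (-1)·g(x) = -x - 4, leaving 1
The remainder r(x) = 1 ≠ 0 (and deg r < deg g), so g ∤ f, i.e. f ∉ (g).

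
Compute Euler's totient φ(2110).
φ is multiplicative, with φ(p^e) = p^e − p^(e−1). Factorise 2110 = 2 · 5 · 211. Then
  φ(2110) = (2 − 1) · (5 − 1) · (211 − 1) = 1 · 4 · 210 = 840.

Final answer: φ(2110) = 840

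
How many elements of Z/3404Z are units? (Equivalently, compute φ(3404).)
An element a ∈ Z/3404Z is a unit iff gcd(a, 3404) = 1, so the number of units is φ(3404). φ is multiplicative, with φ(p^e) = p^e − p^(e−1). Factorise 3404 = 2^2 · 23 · 37. Then
  φ(3404) = (2^2 − 2^1) · (23 − 1) · (37 − 1) = 2 · 22 · 36 = 1584.

Final answer: Z/3404Z has φ(3404) = 1584 units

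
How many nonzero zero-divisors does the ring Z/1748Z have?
In Z/1748Z each nonzero element is either a unit (gcd with 1748 is 1) or a zero-divisor (gcd > 1). The number of units is φ(1748): factorise 1748 = 2^2 · 19 · 23, so φ(1748) = (2^2 − 2^1) · (19 − 1) · (23 − 1) = 2 · 18 · 22 = 792. The nonzero elements number 1748 − 1 = 1747. Hence the nonzero zero-divisors number 1747 − 792 = 955.

Final answer: Z/1748Z has 955 nonzero zero-divisors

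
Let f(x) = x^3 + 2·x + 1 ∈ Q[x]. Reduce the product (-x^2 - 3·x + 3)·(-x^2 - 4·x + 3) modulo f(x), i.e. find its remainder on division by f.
First multiply in Q[x] without reducing: a · b = x^4 + 7·x^3 + 6·x^2 - 21·x + 9. Now divide by f(x) = x^3 + 2·x + 1, eliminating the leading term at each step:
  leading term x^4: subtract (x)·f(x) = x^4 + 2·x^2 + x, leaving 7·x^3 + 4·x^2 - 22·x + 9
  leading term 7·x^3: subtract (7)·f(x) = 7·x^3 + 14·x + 7, leaving 4·x^2 - 36·x + 2
The degree is now < 3, so this is the remainder. Hence a · b ≡ 4·x^2 - 36·x + 2 in Q[x]/(f).

Final answer: a · b ≡ 4·x^2 - 36·x + 2 (mod f(x))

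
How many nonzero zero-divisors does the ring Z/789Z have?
In Z/789Z each nonzero element is either a unit (gcd with 789 is 1) or a zero-divisor (gcd > 1). The number of units is φ(789): factorise 789 = 3 · 263, so φ(789) = (3 − 1) · (263 − 1) = 2 · 262 = 524. The nonzero elements number 789 − 1 = 788. Hence the nonzero zero-divisors number 788 − 524 = 264.

Final answer: Z/789Z has 264 nonzero zero-divisors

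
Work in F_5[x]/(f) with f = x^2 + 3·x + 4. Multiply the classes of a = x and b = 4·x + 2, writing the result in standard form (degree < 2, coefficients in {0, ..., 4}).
Multiply as integer polynomials: a · b = 4·x^2 + 2·x. Reducing coefficients mod 5: a · b ≡ 4·x^2 + 2·x. Now divide by f(x) = x^2 + 3·x + 4 in F_5[x], eliminating the leading term at each step:
  leading term 4·x^2: subtract (4)·f(x) = 4·x^2 + 2·x + 1, leaving 4 (coefficients mod 5)
The degree is now < 2, so this is the remainder. Hence a · b ≡ 4 in F_5[x]/(f).

Final answer: a · b ≡ 4 (mod f(x))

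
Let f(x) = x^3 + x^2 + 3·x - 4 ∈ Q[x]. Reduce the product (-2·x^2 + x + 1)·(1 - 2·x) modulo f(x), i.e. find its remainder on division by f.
First multiply in Q[x] without reducing: a · b = 4·x^3 - 4·x^2 - x + 1. Now divide by f(x) = x^3 + x^2 + 3·x - 4, eliminating the leading term at each step:
  leading term 4·x^3: subtract (4)·f(x) = 4·x^3 + 4·x^2 + 12·x - 16, leaving -8·x^2 - 13·x + 17
The degree is now < 3, so this is the remainder. Hence a · b ≡ -8·x^2 - 13·x + 17 in Q[x]/(f).

Final answer: a · b ≡ -8·x^2 - 13·x + 17 (mod f(x))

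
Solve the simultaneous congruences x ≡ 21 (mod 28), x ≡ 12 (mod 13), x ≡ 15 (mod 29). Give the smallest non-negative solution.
The moduli 28, 13, 29 are pairwise coprime, so by the CRT there is a unique solution mod 28·13·29 = 10556.
Solve by successive substitution. Start with x ≡ 21 (mod 28).
  Combine with x ≡ 12 (mod 13): write x = 21 + 28·t and require 21 + 28·t ≡ 12 (mod 13), i.e. 28·t ≡ 12 − 21 ≡ 4 (mod 13). Since 28^(−1) ≡ 7 (mod 13) (28 ≡ 2 (mod 13)), t ≡ 7·4 ≡ 2 (mod 13). So x ≡ 21 + 28·2 = 77 (mod 364).
  Combine with x ≡ 15 (mod 29): write x = 77 + 364·t and require 77 + 364·t ≡ 15 (mod 29), i.e. 364·t ≡ 15 − 77 ≡ 25 (mod 29). Since 364^(−1) ≡ 20 (mod 29) (364 ≡ 16 (mod 29)), t ≡ 20·25 ≡ 7 (mod 29). So x ≡ 77 + 364·7 = 2625 (mod 10556).
Unique solution in [0, 10556): x = 2625.

Final answer: x ≡ 2625 (mod 10556); the representative in [0, 10556) is 2625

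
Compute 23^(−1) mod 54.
Apply the extended Euclidean algorithm to (54, 23), tracking rows (r, s, t) with s·54 + t·23 = r. Each division r_prev = q·r_cur + r_new produces the new row as (previous row) − q·(current row):
  row A: (54, 1, 0)   [1·54 + 0·23 = 54]
  row B: (23, 0, 1)   [0·54 + 1·23 = 23]
  54 = 2·23 + 8   → row C = row A − 2·row B = (8, 1, −2)   [check: 1·54 − 2·23 = 8]
  23 = 2·8 + 7   → row D = row B − 2·row C = (7, −2, 5)   [check: −2·54 + 5·23 = 7]
  8 = 1·7 + 1   → row E = row C − 1·row D = (1, 3, −7)   [check: 3·54 − 7·23 = 1]
  7 = 7·1 + 0   → remainder 0, stop. gcd = 1 (last nonzero row E).
The gcd is 1, so 23 is invertible mod 54. The last nonzero row gives 3·54 − 7·23 = 1, so t = −7. So 23^(−1) ≡ −7 ≡ 47 (mod 54). Verify: 23 · 47 = 1081 ≡ 1 (mod 54). ✓

Final answer: 23^(−1) ≡ 47 (mod 54)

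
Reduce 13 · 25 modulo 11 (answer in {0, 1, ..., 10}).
Reduce the factors first: 13 ≡ 2, 25 ≡ 3 (mod 11), so 13 · 25 ≡ 2 · 3 (mod 11). 2 · 3 = 6. Dividing by 11: 6 = 0·11 + 6. So (13 · 25) mod 11 = 6.

Final answer: 6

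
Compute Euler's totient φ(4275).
φ is multiplicative, with φ(p^e) = p^e − p^(e−1). Factorise 4275 = 3^2 · 5^2 · 19. Then
  φ(4275) = (3^2 − 3^1) · (5^2 − 5^1) · (19 − 1) = 6 · 20 · 18 = 2160.

Final answer: φ(4275) = 2160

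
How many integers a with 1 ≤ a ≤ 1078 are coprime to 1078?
420

The number of a ∈ {1, ..., 1078} with gcd(a, 1078) = 1 is by definition Euler's totient φ(1078). φ is multiplicative, with φ(p^e) = p^e − p^(e−1). Factorise 1078 = 2 · 7^2 · 11. Then
  φ(1078) = (2 − 1) · (7^2 − 7^1) · (11 − 1) = 1 · 42 · 10 = 420.
So there are 420 such integers.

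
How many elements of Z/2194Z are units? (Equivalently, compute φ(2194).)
An element a ∈ Z/2194Z is a unit iff gcd(a, 2194) = 1, so the number of units is φ(2194). φ is multiplicative, with φ(p^e) = p^e − p^(e−1). Factorise 2194 = 2 · 1097. Then
  φ(2194) = (2 − 1) · (1097 − 1) = 1 · 1096 = 1096.

Final answer: Z/2194Z has φ(2194) = 1096 units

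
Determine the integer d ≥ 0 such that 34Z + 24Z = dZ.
(34, 24) = (2); d = 2

In the PID Z, (a, b) is generated by gcd(a, b). Compute gcd(34, 24) with the extended Euclidean algorithm, tracking rows (r, s, t) with s·34 + t·24 = r:
  row A: (34, 1, 0)   [1·34 + 0·24 = 34]
  row B: (24, 0, 1)   [0·34 + 1·24 = 24]
  34 = 1·24 + 10   → row C = row A − 1·row B = (10, 1, −1)   [check: 1·34 − 1·24 = 10]
  24 = 2·10 + 4   → row D = row B − 2·row C = (4, −2, 3)   [check: −2·34 + 3·24 = 4]
  10 = 2·4 + 2   → row E = row C − 2·row D = (2, 5, −7)   [check: 5·34 − 7·24 = 2]
  4 = 2·2 + 0   → remainder 0, stop. gcd = 2 (last nonzero row E).
So gcd(34, 24) = 2, with Bézout identity 5·34 − 7·24 = 2. Containment (⊇): the Bézout identity exhibits 2 as an element of (34, 24), giving (2) ⊆ (34, 24). Containment (⊆): since 2 | 34 and 2 | 24 (34 = 2·17, 24 = 2·12), every Z-linear combination of 34 and 24 is divisible by 2, so (34, 24) ⊆ (2). Therefore (34, 24) = (2), d = 2.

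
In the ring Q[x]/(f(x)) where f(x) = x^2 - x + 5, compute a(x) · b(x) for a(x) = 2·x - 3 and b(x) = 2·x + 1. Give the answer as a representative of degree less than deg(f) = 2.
a · b ≡ -23 (mod f(x))

First multiply in Q[x] without reducing: a · b = 4·x^2 - 4·x - 3. Now divide by f(x) = x^2 - x + 5, eliminating the leading term at each step:
  leading term 4·x^2: subtract (4)·f(x) = 4·x^2 - 4·x + 20, leaving -23
The degree is now < 2, so this is the remainder. Hence a · b ≡ -23 in Q[x]/(f).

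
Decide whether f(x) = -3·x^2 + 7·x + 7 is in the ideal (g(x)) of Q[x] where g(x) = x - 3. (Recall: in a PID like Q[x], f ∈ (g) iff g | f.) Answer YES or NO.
NO

In Q[x] the ideal (g) consists of all multiples of g, so f ∈ (g) iff g | f, i.e. iff the remainder of f on division by g is 0. Divide f by g (g is monic, so eliminate the leading term of the running remainder at each step):
  leading term -3·x^2: subtract (-3·x)·g(x) = -3·x^2 + 9·x, leaving 7 - 2·x
  leading term -2·x: subtract (-2)·g(x) = 6 - 2·x, leaving 1
The remainder r(x) = 1 ≠ 0 (and deg r < deg g), so g ∤ f, i.e. f ∉ (g).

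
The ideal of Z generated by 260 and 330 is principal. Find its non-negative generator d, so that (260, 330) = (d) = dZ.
(260, 330) = (10); d = 10

In the PID Z, (a, b) is generated by gcd(a, b). Compute gcd(330, 260) with the extended Euclidean algorithm, tracking rows (r, s, t) with s·330 + t·260 = r:
  row A: (330, 1, 0)   [1·330 + 0·260 = 330]
  row B: (260, 0, 1)   [0·330 + 1·260 = 260]
  330 = 1·260 + 70   → row C = row A − 1·row B = (70, 1, −1)   [check: 1·330 − 1·260 = 70]
  260 = 3·70 + 50   → row D = row B − 3·row C = (50, −3, 4)   [check: −3·330 + 4·260 = 50]
  70 = 1·50 + 20   → row E = row C − 1·row D = (20, 4, −5)   [check: 4·330 − 5·260 = 20]
  50 = 2·20 + 10   → row F = row D − 2·row E = (10, −11, 14)   [check: −11·330 + 14·260 = 10]
  20 = 2·10 + 0   → remainder 0, stop. gcd = 10 (last nonzero row F).
So gcd(260, 330) = 10, with Bézout identity −11·330 + 14·260 = 10. Containment (⊇): the Bézout identity exhibits 10 as an element of (260, 330), giving (10) ⊆ (260, 330). Containment (⊆): since 10 | 260 and 10 | 330 (260 = 10·26, 330 = 10·33), every Z-linear combination of 260 and 330 is divisible by 10, so (260, 330) ⊆ (10). Therefore (260, 330) = (10), d = 10.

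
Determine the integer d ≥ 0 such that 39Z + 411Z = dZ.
In the PID Z, (a, b) is generated by gcd(a, b). Compute gcd(411, 39) with the extended Euclidean algorithm, tracking rows (r, s, t) with s·411 + t·39 = r:
  row A: (411, 1, 0)   [1·411 + 0·39 = 411]
  row B: (39, 0, 1)   [0·411 + 1·39 = 39]
  411 = 10·39 + 21   → row C = row A − 10·row B = (21, 1, −10)   [check: 1·411 − 10·39 = 21]
  39 = 1·21 + 18   → row D = row B − 1·row C = (18, −1, 11)   [check: −1·411 + 11·39 = 18]
  21 = 1·18 + 3   → row E = row C − 1·row D = (3, 2, −21)   [check: 2·411 − 21·39 = 3]
  18 = 6·3 + 0   → remainder 0, stop. gcd = 3 (last nonzero row E).
So gcd(39, 411) = 3, with Bézout identity 2·411 − 21·39 = 3. Containment (⊇): the Bézout identity exhibits 3 as an element of (39, 411), giving (3) ⊆ (39, 411). Containment (⊆): since 3 | 39 and 3 | 411 (39 = 3·13, 411 = 3·137), every Z-linear combination of 39 and 411 is divisible by 3, so (39, 411) ⊆ (3). Therefore (39, 411) = (3), d = 3.

Final answer: (39, 411) = (3); d = 3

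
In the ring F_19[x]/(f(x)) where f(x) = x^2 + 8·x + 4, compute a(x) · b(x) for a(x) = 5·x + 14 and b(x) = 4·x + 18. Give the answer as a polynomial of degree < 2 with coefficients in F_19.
Multiply as integer polynomials: a · b = 20·x^2 + 146·x + 252. Reducing coefficients mod 19: a · b ≡ x^2 + 13·x + 5. Now divide by f(x) = x^2 + 8·x + 4 in F_19[x], eliminating the leading term at each step:
  leading term x^2: subtract (1)·f(x) = x^2 + 8·x + 4, leaving 5·x + 1 (coefficients mod 19)
The degree is now < 2, so this is the remainder. Hence a · b ≡ 5·x + 1 in F_19[x]/(f).

Final answer: a · b ≡ 5·x + 1 (mod f(x))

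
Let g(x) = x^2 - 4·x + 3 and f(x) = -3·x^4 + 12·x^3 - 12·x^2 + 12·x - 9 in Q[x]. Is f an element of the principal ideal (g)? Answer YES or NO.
In Q[x] the ideal (g) consists of all multiples of g, so f ∈ (g) iff g | f, i.e. iff the remainder of f on division by g is 0. Divide f by g (g is monic, so eliminate the leading term of the running remainder at each step):
  leading term -3·x^4: subtract (-3·x^2)·g(x) = -3·x^4 + 12·x^3 - 9·x^2, leaving -3·x^2 + 12·x - 9
  leading term -3·x^2: subtract (-3)·g(x) = -3·x^2 + 12·x - 9, leaving 0
The remainder is 0, so f(x) = g(x) · h(x) with h(x) = -3·x^2 - 3. Hence g | f, i.e. f ∈ (g).

Final answer: YES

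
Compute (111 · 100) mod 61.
59

Reduce the factors first: 111 ≡ 50, 100 ≡ 39 (mod 61), so 111 · 100 ≡ 50 · 39 (mod 61). 50 · 39 = 1950. Dividing by 61: 1950 = 31·61 + 59. So (111 · 100) mod 61 = 59.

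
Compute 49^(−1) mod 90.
Apply the extended Euclidean algorithm to (90, 49), tracking rows (r, s, t) with s·90 + t·49 = r. Each division r_prev = q·r_cur + r_new produces the new row as (previous row) − q·(current row):
  row A: (90, 1, 0)   [1·90 + 0·49 = 90]
  row B: (49, 0, 1)   [0·90 + 1·49 = 49]
  90 = 1·49 + 41   → row C = row A − 1·row B = (41, 1, −1)   [check: 1·90 − 1·49 = 41]
  49 = 1·41 + 8   → row D = row B − 1·row C = (8, −1, 2)   [check: −1·90 + 2·49 = 8]
  41 = 5·8 + 1   → row E = row C − 5·row D = (1, 6, −11)   [check: 6·90 − 11·49 = 1]
  8 = 8·1 + 0   → remainder 0, stop. gcd = 1 (last nonzero row E).
The gcd is 1, so 49 is invertible mod 90. The last nonzero row gives 6·90 − 11·49 = 1, so t = −11. So 49^(−1) ≡ −11 ≡ 79 (mod 90). Verify: 49 · 79 = 3871 ≡ 1 (mod 90). ✓

Final answer: 49^(−1) ≡ 79 (mod 90)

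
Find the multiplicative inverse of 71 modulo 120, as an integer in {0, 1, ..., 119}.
Apply the extended Euclidean algorithm to (120, 71), tracking rows (r, s, t) with s·120 + t·71 = r. Each division r_prev = q·r_cur + r_new produces the new row as (previous row) − q·(current row):
  row A: (120, 1, 0)   [1·120 + 0·71 = 120]
  row B: (71, 0, 1)   [0·120 + 1·71 = 71]
  120 = 1·71 + 49   → row C = row A − 1·row B = (49, 1, −1)   [check: 1·120 − 1·71 = 49]
  71 = 1·49 + 22   → row D = row B − 1·row C = (22, −1, 2)   [check: −1·120 + 2·71 = 22]
  49 = 2·22 + 5   → row E = row C − 2·row D = (5, 3, −5)   [check: 3·120 − 5·71 = 5]
  22 = 4·5 + 2   → row F = row D − 4·row E = (2, −13, 22)   [check: −13·120 + 22·71 = 2]
  5 = 2·2 + 1   → row G = row E − 2·row F = (1, 29, −49)   [check: 29·120 − 49·71 = 1]
  2 = 2·1 + 0   → remainder 0, stop. gcd = 1 (last nonzero row G).
The gcd is 1, so 71 is invertible mod 120. The last nonzero row gives 29·120 − 49·71 = 1, so t = −49. So 71^(−1) ≡ −49 ≡ 71 (mod 120). Verify: 71 · 71 = 5041 ≡ 1 (mod 120). ✓

Final answer: 71^(−1) ≡ 71 (mod 120)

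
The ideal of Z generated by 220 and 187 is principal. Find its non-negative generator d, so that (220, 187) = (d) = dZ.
In the PID Z, (a, b) is generated by gcd(a, b). Compute gcd(220, 187) with the extended Euclidean algorithm, tracking rows (r, s, t) with s·220 + t·187 = r:
  row A: (220, 1, 0)   [1·220 + 0·187 = 220]
  row B: (187, 0, 1)   [0·220 + 1·187 = 187]
  220 = 1·187 + 33   → row C = row A − 1·row B = (33, 1, −1)   [check: 1·220 − 1·187 = 33]
  187 = 5·33 + 22   → row D = row B − 5·row C = (22, −5, 6)   [check: −5·220 + 6·187 = 22]
  33 = 1·22 + 11   → row E = row C − 1·row D = (11, 6, −7)   [check: 6·220 − 7·187 = 11]
  22 = 2·11 + 0   → remainder 0, stop. gcd = 11 (last nonzero row E).
So gcd(220, 187) = 11, with Bézout identity 6·220 − 7·187 = 11. Containment (⊇): the Bézout identity exhibits 11 as an element of (220, 187), giving (11) ⊆ (220, 187). Containment (⊆): since 11 | 220 and 11 | 187 (220 = 11·20, 187 = 11·17), every Z-linear combination of 220 and 187 is divisible by 11, so (220, 187) ⊆ (11). Therefore (220, 187) = (11), d = 11.

Final answer: (220, 187) = (11); d = 11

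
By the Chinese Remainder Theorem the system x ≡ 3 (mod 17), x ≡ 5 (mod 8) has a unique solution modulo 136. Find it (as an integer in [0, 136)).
The moduli 17, 8 are pairwise coprime, so by the CRT there is a unique solution mod 17·8 = 136.
Solve by successive substitution. Start with x ≡ 3 (mod 17).
  Combine with x ≡ 5 (mod 8): write x = 3 + 17·t and require 3 + 17·t ≡ 5 (mod 8), i.e. 17·t ≡ 5 − 3 ≡ 2 (mod 8). Since 17^(−1) ≡ 1 (mod 8) (17 ≡ 1 (mod 8)), t ≡ 1·2 ≡ 2 (mod 8). So x ≡ 3 + 17·2 = 37 (mod 136).
Unique solution in [0, 136): x = 37.

Final answer: x ≡ 37 (mod 136); the representative in [0, 136) is 37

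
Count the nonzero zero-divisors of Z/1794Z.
Z/1794Z has 1265 nonzero zero-divisors

In Z/1794Z each nonzero element is either a unit (gcd with 1794 is 1) or a zero-divisor (gcd > 1). The number of units is φ(1794): factorise 1794 = 2 · 3 · 13 · 23, so φ(1794) = (2 − 1) · (3 − 1) · (13 − 1) · (23 − 1) = 1 · 2 · 12 · 22 = 528. The nonzero elements number 1794 − 1 = 1793. Hence the nonzero zero-divisors number 1793 − 528 = 1265.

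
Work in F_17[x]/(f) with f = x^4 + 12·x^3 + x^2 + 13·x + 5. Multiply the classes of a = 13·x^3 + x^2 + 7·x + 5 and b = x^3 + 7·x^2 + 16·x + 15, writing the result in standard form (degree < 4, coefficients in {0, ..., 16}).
a · b ≡ 13·x^3 + 3·x^2 + 10·x + 1 (mod f(x))

Multiply as integer polynomials: a · b = 13·x^6 + 92·x^5 + 222·x^4 + 265·x^3 + 162·x^2 + 185·x + 75. Reducing coefficients mod 17: a · b ≡ 13·x^6 + 7·x^5 + x^4 + 10·x^3 + 9·x^2 + 15·x + 7. Now divide by f(x) = x^4 + 12·x^3 + x^2 + 13·x + 5 in F_17[x], eliminating the leading term at each step:
  leading term 13·x^6: subtract (13·x^2)·f(x) = 13·x^6 + 3·x^5 + 13·x^4 + 16·x^3 + 14·x^2, leaving 4·x^5 + 5·x^4 + 11·x^3 + 12·x^2 + 15·x + 7 (coefficients mod 17)
  leading term 4·x^5: subtract (4·x)·f(x) = 4·x^5 + 14·x^4 + 4·x^3 + x^2 + 3·x, leaving 8·x^4 + 7·x^3 + 11·x^2 + 12·x + 7 (coefficients mod 17)
  leading term 8·x^4: subtract (8)·f(x) = 8·x^4 + 11·x^3 + 8·x^2 + 2·x + 6, leaving 13·x^3 + 3·x^2 + 10·x + 1 (coefficients mod 17)
The degree is now < 4, so this is the remainder. Hence a · b ≡ 13·x^3 + 3·x^2 + 10·x + 1 in F_17[x]/(f).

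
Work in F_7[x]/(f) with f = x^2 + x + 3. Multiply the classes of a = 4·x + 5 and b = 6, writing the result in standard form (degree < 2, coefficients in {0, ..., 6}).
Multiply as integer polynomials: a · b = 24·x + 30. Reducing coefficients mod 7: a · b ≡ 3·x + 2. This already has degree < 2, so no reduction by f is needed. Hence a · b ≡ 3·x + 2 in F_7[x]/(f).

Final answer: a · b ≡ 3·x + 2 (mod f(x))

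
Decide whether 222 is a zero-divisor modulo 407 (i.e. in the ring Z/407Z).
gcd(222, 407) = 37 > 1, so 222 is not a unit in Z/407Z. In Z/nZ every nonzero non-unit is a zero-divisor: explicitly, take b = 407/gcd = 11 ≠ 0 (mod 407); then 222·11 = 2442 = 6·407, i.e. 222·11 ≡ 0 (mod 407). So 222 is a zero-divisor.

Final answer: YES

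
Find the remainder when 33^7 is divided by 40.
Use repeated squaring. Binary(7) = 111. Walk through the bits of the exponent 7 left-to-right: at each bit after the leading one, square the running value, then multiply by 33 if the bit is 1 (always reducing mod 40):
  bit 1 = 1 (leading): start with 33.
  bit 2 = 1: square 33^2 = 1089 ≡ 9; bit is 1, so multiply 9·33 = 297 ≡ 17 (mod 40).
  bit 3 = 1: square 17^2 = 289 ≡ 9; bit is 1, so multiply 9·33 = 297 ≡ 17 (mod 40).
Final value: 33^7 ≡ 17 (mod 40).

Final answer: 17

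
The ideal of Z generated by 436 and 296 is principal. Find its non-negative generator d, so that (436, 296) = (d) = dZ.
(436, 296) = (4); d = 4

In the PID Z, (a, b) is generated by gcd(a, b). Compute gcd(436, 296) with the extended Euclidean algorithm, tracking rows (r, s, t) with s·436 + t·296 = r:
  row A: (436, 1, 0)   [1·436 + 0·296 = 436]
  row B: (296, 0, 1)   [0·436 + 1·296 = 296]
  436 = 1·296 + 140   → row C = row A − 1·row B = (140, 1, −1)   [check: 1·436 − 1·296 = 140]
  296 = 2·140 + 16   → row D = row B − 2·row C = (16, −2, 3)   [check: −2·436 + 3·296 = 16]
  140 = 8·16 + 12   → row E = row C − 8·row D = (12, 17, −25)   [check: 17·436 − 25·296 = 12]
  16 = 1·12 + 4   → row F = row D − 1·row E = (4, −19, 28)   [check: −19·436 + 28·296 = 4]
  12 = 3·4 + 0   → remainder 0, stop. gcd = 4 (last nonzero row F).
So gcd(436, 296) = 4, with Bézout identity −19·436 + 28·296 = 4. Containment (⊇): the Bézout identity exhibits 4 as an element of (436, 296), giving (4) ⊆ (436, 296). Containment (⊆): since 4 | 436 and 4 | 296 (436 = 4·109, 296 = 4·74), every Z-linear combination of 436 and 296 is divisible by 4, so (436, 296) ⊆ (4). Therefore (436, 296) = (4), d = 4.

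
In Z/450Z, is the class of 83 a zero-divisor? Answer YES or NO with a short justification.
NO

gcd(83, 450) = 1, so 83 is a unit in Z/450Z (it has a multiplicative inverse). A unit cannot be a zero-divisor: if 83·b ≡ 0 then multiplying both sides by 83^(−1) gives b ≡ 0. So 83 is not a zero-divisor.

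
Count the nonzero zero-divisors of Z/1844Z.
In Z/1844Z each nonzero element is either a unit (gcd with 1844 is 1) or a zero-divisor (gcd > 1). The number of units is φ(1844): factorise 1844 = 2^2 · 461, so φ(1844) = (2^2 − 2^1) · (461 − 1) = 2 · 460 = 920. The nonzero elements number 1844 − 1 = 1843. Hence the nonzero zero-divisors number 1843 − 920 = 923.

Final answer: Z/1844Z has 923 nonzero zero-divisors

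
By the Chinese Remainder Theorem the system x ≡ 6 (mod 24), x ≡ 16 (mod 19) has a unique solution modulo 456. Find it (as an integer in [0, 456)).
x ≡ 54 (mod 456); the representative in [0, 456) is 54

The moduli 24, 19 are pairwise coprime, so by the CRT there is a unique solution mod 24·19 = 456.
Solve by successive substitution. Start with x ≡ 6 (mod 24).
  Combine with x ≡ 16 (mod 19): write x = 6 + 24·t and require 6 + 24·t ≡ 16 (mod 19), i.e. 24·t ≡ 16 − 6 ≡ 10 (mod 19). Since 24^(−1) ≡ 4 (mod 19) (24 ≡ 5 (mod 19)), t ≡ 4·10 ≡ 2 (mod 19). So x ≡ 6 + 24·2 = 54 (mod 456).
Unique solution in [0, 456): x = 54.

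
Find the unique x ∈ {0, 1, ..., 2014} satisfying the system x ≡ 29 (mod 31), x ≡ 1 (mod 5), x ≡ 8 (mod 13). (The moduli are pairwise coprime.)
The moduli 31, 5, 13 are pairwise coprime, so by the CRT there is a unique solution mod 31·5·13 = 2015.
Solve by successive substitution. Start with x ≡ 29 (mod 31).
  Combine with x ≡ 1 (mod 5): write x = 29 + 31·t and require 29 + 31·t ≡ 1 (mod 5), i.e. 31·t ≡ 1 − 29 ≡ 2 (mod 5). Since 31^(−1) ≡ 1 (mod 5) (31 ≡ 1 (mod 5)), t ≡ 1·2 ≡ 2 (mod 5). So x ≡ 29 + 31·2 = 91 (mod 155).
  Combine with x ≡ 8 (mod 13): write x = 91 + 155·t and require 91 + 155·t ≡ 8 (mod 13), i.e. 155·t ≡ 8 − 91 ≡ 8 (mod 13). Since 155^(−1) ≡ 12 (mod 13) (155 ≡ 12 (mod 13)), t ≡ 12·8 ≡ 5 (mod 13). So x ≡ 91 + 155·5 = 866 (mod 2015).
Unique solution in [0, 2015): x = 866.

Final answer: x ≡ 866 (mod 2015); the representative in [0, 2015) is 866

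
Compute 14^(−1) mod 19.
14^(−1) ≡ 15 (mod 19)

Apply the extended Euclidean algorithm to (19, 14), tracking rows (r, s, t) with s·19 + t·14 = r. Each division r_prev = q·r_cur + r_new produces the new row as (previous row) − q·(current row):
  row A: (19, 1, 0)   [1·19 + 0·14 = 19]
  row B: (14, 0, 1)   [0·19 + 1·14 = 14]
  19 = 1·14 + 5   → row C = row A − 1·row B = (5, 1, −1)   [check: 1·19 − 1·14 = 5]
  14 = 2·5 + 4   → row D = row B − 2·row C = (4, −2, 3)   [check: −2·19 + 3·14 = 4]
  5 = 1·4 + 1   → row E = row C − 1·row D = (1, 3, −4)   [check: 3·19 − 4·14 = 1]
  4 = 4·1 + 0   → remainder 0, stop. gcd = 1 (last nonzero row E).
The gcd is 1, so 14 is invertible mod 19. The last nonzero row gives 3·19 − 4·14 = 1, so t = −4. So 14^(−1) ≡ −4 ≡ 15 (mod 19). Verify: 14 · 15 = 210 ≡ 1 (mod 19). ✓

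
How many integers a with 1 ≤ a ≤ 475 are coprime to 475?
360

The number of a ∈ {1, ..., 475} with gcd(a, 475) = 1 is by definition Euler's totient φ(475). φ is multiplicative, with φ(p^e) = p^e − p^(e−1). Factorise 475 = 5^2 · 19. Then
  φ(475) = (5^2 − 5^1) · (19 − 1) = 20 · 18 = 360.
So there are 360 such integers.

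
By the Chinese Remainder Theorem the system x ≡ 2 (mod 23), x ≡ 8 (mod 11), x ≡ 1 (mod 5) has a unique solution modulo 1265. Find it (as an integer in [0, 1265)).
x ≡ 646 (mod 1265); the representative in [0, 1265) is 646

The moduli 23, 11, 5 are pairwise coprime, so by the CRT there is a unique solution mod 23·11·5 = 1265.
Solve by successive substitution. Start with x ≡ 2 (mod 23).
  Combine with x ≡ 8 (mod 11): write x = 2 + 23·t and require 2 + 23·t ≡ 8 (mod 11), i.e. 23·t ≡ 8 − 2 ≡ 6 (mod 11). Since 23^(−1) ≡ 1 (mod 11) (23 ≡ 1 (mod 11)), t ≡ 1·6 ≡ 6 (mod 11). So x ≡ 2 + 23·6 = 140 (mod 253).
  Combine with x ≡ 1 (mod 5): write x = 140 + 253·t and require 140 + 253·t ≡ 1 (mod 5), i.e. 253·t ≡ 1 − 140 ≡ 1 (mod 5). Since 253^(−1) ≡ 2 (mod 5) (253 ≡ 3 (mod 5)), t ≡ 2·1 ≡ 2 (mod 5). So x ≡ 140 + 253·2 = 646 (mod 1265).
Unique solution in [0, 1265): x = 646.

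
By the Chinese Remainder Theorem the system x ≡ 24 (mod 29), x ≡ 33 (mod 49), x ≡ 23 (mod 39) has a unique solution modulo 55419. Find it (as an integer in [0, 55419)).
x ≡ 11450 (mod 55419); the representative in [0, 55419) is 11450

The moduli 29, 49, 39 are pairwise coprime, so by the CRT there is a unique solution mod 29·49·39 = 55419.
Solve by successive substitution. Start with x ≡ 24 (mod 29).
  Combine with x ≡ 33 (mod 49): write x = 24 + 29·t and require 24 + 29·t ≡ 33 (mod 49), i.e. 29·t ≡ 33 − 24 ≡ 9 (mod 49). Since 29^(−1) ≡ 22 (mod 49), t ≡ 22·9 ≡ 2 (mod 49). So x ≡ 24 + 29·2 = 82 (mod 1421).
  Combine with x ≡ 23 (mod 39): write x = 82 + 1421·t and require 82 + 1421·t ≡ 23 (mod 39), i.e. 1421·t ≡ 23 − 82 ≡ 19 (mod 39). Since 1421^(−1) ≡ 23 (mod 39) (1421 ≡ 17 (mod 39)), t ≡ 23·19 ≡ 8 (mod 39). So x ≡ 82 + 1421·8 = 11450 (mod 55419).
Unique solution in [0, 55419): x = 11450.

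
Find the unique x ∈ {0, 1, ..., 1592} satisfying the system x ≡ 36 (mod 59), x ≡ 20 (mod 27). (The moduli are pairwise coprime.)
x ≡ 803 (mod 1593); the representative in [0, 1593) is 803

The moduli 59, 27 are pairwise coprime, so by the CRT there is a unique solution mod 59·27 = 1593.
Solve by successive substitution. Start with x ≡ 36 (mod 59).
  Combine with x ≡ 20 (mod 27): write x = 36 + 59·t and require 36 + 59·t ≡ 20 (mod 27), i.e. 59·t ≡ 20 − 36 ≡ 11 (mod 27). Since 59^(−1) ≡ 11 (mod 27) (59 ≡ 5 (mod 27)), t ≡ 11·11 ≡ 13 (mod 27). So x ≡ 36 + 59·13 = 803 (mod 1593).
Unique solution in [0, 1593): x = 803.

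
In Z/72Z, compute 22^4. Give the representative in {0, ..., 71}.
40

Use repeated squaring. Binary(4) = 100. Walk through the bits of the exponent 4 left-to-right: at each bit after the leading one, square the running value, then multiply by 22 if the bit is 1 (always reducing mod 72):
  bit 1 = 1 (leading): start with 22.
  bit 2 = 0: square 22^2 = 484 ≡ 52 (mod 72).
  bit 3 = 0: square 52^2 = 2704 ≡ 40 (mod 72).
Final value: 22^4 ≡ 40 (mod 72).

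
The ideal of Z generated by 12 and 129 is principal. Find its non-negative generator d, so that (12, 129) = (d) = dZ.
(12, 129) = (3); d = 3

In the PID Z, (a, b) is generated by gcd(a, b). Compute gcd(129, 12) with the extended Euclidean algorithm, tracking rows (r, s, t) with s·129 + t·12 = r:
  row A: (129, 1, 0)   [1·129 + 0·12 = 129]
  row B: (12, 0, 1)   [0·129 + 1·12 = 12]
  129 = 10·12 + 9   → row C = row A − 10·row B = (9, 1, −10)   [check: 1·129 − 10·12 = 9]
  12 = 1·9 + 3   → row D = row B − 1·row C = (3, −1, 11)   [check: −1·129 + 11·12 = 3]
  9 = 3·3 + 0   → remainder 0, stop. gcd = 3 (last nonzero row D).
So gcd(12, 129) = 3, with Bézout identity −1·129 + 11·12 = 3. Containment (⊇): the Bézout identity exhibits 3 as an element of (12, 129), giving (3) ⊆ (12, 129). Containment (⊆): since 3 | 12 and 3 | 129 (12 = 3·4, 129 = 3·43), every Z-linear combination of 12 and 129 is divisible by 3, so (12, 129) ⊆ (3). Therefore (12, 129) = (3), d = 3.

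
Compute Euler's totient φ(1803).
φ(1803) = 1200

φ is multiplicative, with φ(p^e) = p^e − p^(e−1). Factorise 1803 = 3 · 601. Then
  φ(1803) = (3 − 1) · (601 − 1) = 2 · 600 = 1200.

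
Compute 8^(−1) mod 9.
Apply the extended Euclidean algorithm to (9, 8), tracking rows (r, s, t) with s·9 + t·8 = r. Each division r_prev = q·r_cur + r_new produces the new row as (previous row) − q·(current row):
  row A: (9, 1, 0)   [1·9 + 0·8 = 9]
  row B: (8, 0, 1)   [0·9 + 1·8 = 8]
  9 = 1·8 + 1   → row C = row A − 1·row B = (1, 1, −1)   [check: 1·9 − 1·8 = 1]
  8 = 8·1 + 0   → remainder 0, stop. gcd = 1 (last nonzero row C).
The gcd is 1, so 8 is invertible mod 9. The last nonzero row gives 1·9 − 1·8 = 1, so t = −1. So 8^(−1) ≡ −1 ≡ 8 (mod 9). Verify: 8 · 8 = 64 ≡ 1 (mod 9). ✓

Final answer: 8^(−1) ≡ 8 (mod 9)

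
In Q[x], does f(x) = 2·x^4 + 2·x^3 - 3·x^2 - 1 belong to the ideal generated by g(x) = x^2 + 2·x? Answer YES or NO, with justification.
In Q[x] the ideal (g) consists of all multiples of g, so f ∈ (g) iff g | f, i.e. iff the remainder of f on division by g is 0. Divide f by g (g is monic, so eliminate the leading term of the running remainder at each step):
  leading term 2·x^4: subtract (2·x^2)·g(x) = 2·x^4 + 4·x^3, leaving -2·x^3 - 3·x^2 - 1
  leading term -2·x^3: subtract (-2·x)·g(x) = -2·x^3 - 4·x^2, leaving x^2 - 1
  leading term x^2: subtract (1)·g(x) = x^2 + 2·x, leaving -2·x - 1
The remainder r(x) = -2·x - 1 ≠ 0 (and deg r < deg g), so g ∤ f, i.e. f ∉ (g).

Final answer: NO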